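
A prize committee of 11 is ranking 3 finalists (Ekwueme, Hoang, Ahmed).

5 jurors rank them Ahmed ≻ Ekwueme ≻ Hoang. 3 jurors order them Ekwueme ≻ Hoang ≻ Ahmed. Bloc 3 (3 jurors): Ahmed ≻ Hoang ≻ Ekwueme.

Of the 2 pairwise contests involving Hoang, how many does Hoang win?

Hoang against each rival (11 jurors):
Hoang vs Ekwueme: 3 for Hoang, 8 for Ekwueme — Ekwueme by 8–3.
Hoang vs Ahmed: Ahmed wins 8–3.
Hoang beats no one; loses to Ekwueme, Ahmed — 0 pairwise wins.

0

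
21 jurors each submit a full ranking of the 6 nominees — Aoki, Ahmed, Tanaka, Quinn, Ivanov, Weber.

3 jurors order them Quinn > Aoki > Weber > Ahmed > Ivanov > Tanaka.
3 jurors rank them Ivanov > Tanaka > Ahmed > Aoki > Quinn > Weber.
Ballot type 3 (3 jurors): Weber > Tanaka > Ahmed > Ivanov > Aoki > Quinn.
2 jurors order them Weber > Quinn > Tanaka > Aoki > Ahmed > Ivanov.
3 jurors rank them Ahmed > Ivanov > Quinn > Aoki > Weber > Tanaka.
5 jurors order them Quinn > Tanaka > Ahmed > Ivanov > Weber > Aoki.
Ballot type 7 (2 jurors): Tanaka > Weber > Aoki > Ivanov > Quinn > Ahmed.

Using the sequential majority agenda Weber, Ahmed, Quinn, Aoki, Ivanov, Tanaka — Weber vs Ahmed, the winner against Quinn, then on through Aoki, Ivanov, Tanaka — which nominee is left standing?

Round 1: Weber vs Ahmed — 10–11, Ahmed advances.
Round 2: Ahmed vs Quinn — 9–12, Quinn advances.
Round 3: Quinn vs Aoki — 13–8, Quinn advances.
Round 4: Quinn vs Ivanov — 10–11, Ivanov advances.
Round 5: Ivanov vs Tanaka — 9–12, Tanaka advances.
The agenda winner is Tanaka.

Tanaka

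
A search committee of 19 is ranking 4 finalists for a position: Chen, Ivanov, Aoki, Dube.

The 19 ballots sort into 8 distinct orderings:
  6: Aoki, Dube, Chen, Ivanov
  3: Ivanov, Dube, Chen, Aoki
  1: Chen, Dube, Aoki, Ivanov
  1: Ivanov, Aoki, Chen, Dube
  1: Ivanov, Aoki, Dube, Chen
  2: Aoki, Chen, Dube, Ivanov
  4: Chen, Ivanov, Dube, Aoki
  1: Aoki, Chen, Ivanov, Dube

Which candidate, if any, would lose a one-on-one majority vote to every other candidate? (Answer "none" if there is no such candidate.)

Head-to-head results (19 committee members):
Chen–Ivanov: Chen 14–5.
Chen vs Aoki: Chen preferred on 3+1+4 = 8 ballots; Aoki wins 11–8.
Chen vs Dube: Dube wins 10–9.
Ivanov vs Aoki: 3+1+1+4 = 9 for Ivanov, 10 for Aoki — Aoki by 10–9.
Ivanov–Dube: Ivanov 10–9.
Aoki vs Dube: 11 to 8, Aoki.
Every candidate wins at least one matchup (Chen beats Ivanov; Ivanov beats Dube; Aoki beats Chen; Dube beats Chen), so there is no Condorcet loser.

none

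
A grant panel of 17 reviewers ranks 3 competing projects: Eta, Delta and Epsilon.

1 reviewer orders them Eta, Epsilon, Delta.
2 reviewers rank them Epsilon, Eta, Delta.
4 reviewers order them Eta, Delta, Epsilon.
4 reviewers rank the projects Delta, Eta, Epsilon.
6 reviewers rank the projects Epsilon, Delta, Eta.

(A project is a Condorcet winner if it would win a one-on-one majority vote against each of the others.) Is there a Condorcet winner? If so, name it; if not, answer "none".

Check each pair by majority over 17 ballots:
Eta vs Delta: Eta preferred on 1+2+4 = 7 ballots; Delta wins 10–7.
Eta vs Epsilon: Eta preferred on 1+4+4 = 9 ballots; Eta wins 9–8.
Delta vs Epsilon: Delta is ranked higher on 4+4 = 8 ballots, Epsilon on 9. Epsilon wins 9–8.
Each project drops at least one matchup (Eta loses to Delta; Delta loses to Epsilon; Epsilon loses to Eta); the cycle Eta > Epsilon > Delta > Eta rules out a Condorcet winner.

none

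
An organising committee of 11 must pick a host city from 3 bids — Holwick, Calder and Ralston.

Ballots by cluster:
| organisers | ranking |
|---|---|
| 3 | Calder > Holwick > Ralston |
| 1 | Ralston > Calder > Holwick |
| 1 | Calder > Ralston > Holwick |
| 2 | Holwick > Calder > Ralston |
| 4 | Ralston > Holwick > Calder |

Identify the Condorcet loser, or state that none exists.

Head-to-head results (11 organisers):
Holwick vs Calder: Holwick, 6–5.
Holwick vs Ralston: Ralston, 6–5.
Calder vs Ralston: Calder wins 6–5.
No city is winless: Holwick beats Calder; Calder beats Ralston; Ralston beats Holwick. There is no Condorcet loser.

none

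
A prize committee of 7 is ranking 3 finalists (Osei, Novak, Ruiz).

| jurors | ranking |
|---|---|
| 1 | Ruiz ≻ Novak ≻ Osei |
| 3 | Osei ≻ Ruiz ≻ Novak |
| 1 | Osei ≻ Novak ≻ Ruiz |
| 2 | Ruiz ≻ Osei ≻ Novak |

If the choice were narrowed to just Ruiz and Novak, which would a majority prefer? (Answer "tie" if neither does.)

Ballots ranking Ruiz above Novak: 1 + 3 + 2 = 6.
Ballots ranking Novak above Ruiz: 7 − 6 = 1.
Ruiz wins the head-to-head 6–1.

Ruiz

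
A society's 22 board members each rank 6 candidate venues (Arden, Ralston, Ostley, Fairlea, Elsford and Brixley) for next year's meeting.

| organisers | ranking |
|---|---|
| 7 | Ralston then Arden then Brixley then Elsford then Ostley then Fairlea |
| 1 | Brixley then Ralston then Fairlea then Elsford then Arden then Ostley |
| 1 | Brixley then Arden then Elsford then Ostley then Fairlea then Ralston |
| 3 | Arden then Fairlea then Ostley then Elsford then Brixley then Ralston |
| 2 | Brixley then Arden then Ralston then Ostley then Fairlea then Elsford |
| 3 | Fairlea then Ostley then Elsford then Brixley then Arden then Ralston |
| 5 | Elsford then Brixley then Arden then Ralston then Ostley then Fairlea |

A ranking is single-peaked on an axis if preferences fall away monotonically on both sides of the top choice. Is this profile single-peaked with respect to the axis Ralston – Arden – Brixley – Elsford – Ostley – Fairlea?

Axis positions: Ralston=1, Arden=2, Brixley=3, Elsford=4, Ostley=5, Fairlea=6.
Faction 1 (peak Ralston at position 1): ranking walks positions 1-2-3-4-5-6, expanding outward from the peak — single-peaked.
Faction 2: ranking walks positions 3-1-6-4-2-5; Ralston is ranked above Arden even though Arden lies between Ralston and the peak Brixley on the axis — preferences dip and rise again. Not single-peaked.
Faction 3 (peak Brixley at position 3): ranking walks positions 3-2-4-5-6-1, expanding outward from the peak — single-peaked.
Faction 4: ranking walks positions 2-6-5-4-3-1; Fairlea is ranked above Brixley even though Brixley lies between Fairlea and the peak Arden on the axis — preferences dip and rise again. Not single-peaked.
Faction 5: ranking walks positions 3-2-1-5-6-4; Ostley is ranked above Elsford even though Elsford lies between Ostley and the peak Brixley on the axis — preferences dip and rise again. Not single-peaked.
Faction 6 (peak Fairlea at position 6): ranking walks positions 6-5-4-3-2-1, expanding outward from the peak — single-peaked.
Faction 7 (peak Elsford at position 4): ranking walks positions 4-3-2-1-5-6, expanding outward from the peak — single-peaked.
Faction 2 violates single-peakedness, so the profile is not single-peaked on this axis.

no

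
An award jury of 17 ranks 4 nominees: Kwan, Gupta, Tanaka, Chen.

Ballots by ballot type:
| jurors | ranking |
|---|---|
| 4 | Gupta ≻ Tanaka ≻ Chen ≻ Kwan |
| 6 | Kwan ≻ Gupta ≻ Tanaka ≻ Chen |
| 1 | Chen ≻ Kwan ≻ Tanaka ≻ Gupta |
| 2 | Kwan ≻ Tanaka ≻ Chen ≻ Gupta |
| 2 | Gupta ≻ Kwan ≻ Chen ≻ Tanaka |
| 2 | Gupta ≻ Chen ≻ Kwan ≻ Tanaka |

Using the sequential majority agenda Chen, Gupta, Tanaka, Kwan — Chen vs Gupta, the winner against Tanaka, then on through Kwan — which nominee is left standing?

Round 1: Chen vs Gupta — 3–14, Gupta advances.
Round 2: Gupta vs Tanaka — 14–3, Gupta advances.
Round 3: Gupta vs Kwan — 8–9, Kwan advances.
Kwan survives the agenda.

Kwan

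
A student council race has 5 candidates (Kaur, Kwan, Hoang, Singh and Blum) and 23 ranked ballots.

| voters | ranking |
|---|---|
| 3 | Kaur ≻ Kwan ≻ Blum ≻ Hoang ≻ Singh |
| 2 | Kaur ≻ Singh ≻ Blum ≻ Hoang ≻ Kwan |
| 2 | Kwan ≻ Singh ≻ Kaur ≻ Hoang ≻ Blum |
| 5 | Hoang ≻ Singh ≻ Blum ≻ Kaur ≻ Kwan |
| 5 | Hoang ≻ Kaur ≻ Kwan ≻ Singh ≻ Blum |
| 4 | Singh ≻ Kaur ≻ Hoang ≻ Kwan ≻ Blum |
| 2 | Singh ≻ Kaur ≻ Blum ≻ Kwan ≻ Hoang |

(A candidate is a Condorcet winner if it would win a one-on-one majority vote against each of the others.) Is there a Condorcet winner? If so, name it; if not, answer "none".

none

Check each pair by majority over 23 ballots:
Kaur vs Kwan: Kaur wins 21–2.
Kaur–Hoang: Kaur 13–10.
Kaur vs Singh: Singh wins 13–10.
Kaur vs Blum: Kaur, 18–5.
Kwan vs Hoang: Hoang, 16–7.
Kwan vs Singh: Singh wins 13–10.
Kwan vs Blum: Kwan, 14–9.
Hoang vs Singh: Hoang wins 13–10.
Hoang vs Blum: Hoang wins 16–7.
Singh–Blum: Singh 20–3.
Every candidate loses at least once (Kaur loses to Singh; Kwan loses to Kaur; Hoang loses to Kaur; Singh loses to Hoang; Blum loses to Kaur). The majority relation contains the cycle Kaur > Hoang > Singh > Kaur, so there is no Condorcet winner.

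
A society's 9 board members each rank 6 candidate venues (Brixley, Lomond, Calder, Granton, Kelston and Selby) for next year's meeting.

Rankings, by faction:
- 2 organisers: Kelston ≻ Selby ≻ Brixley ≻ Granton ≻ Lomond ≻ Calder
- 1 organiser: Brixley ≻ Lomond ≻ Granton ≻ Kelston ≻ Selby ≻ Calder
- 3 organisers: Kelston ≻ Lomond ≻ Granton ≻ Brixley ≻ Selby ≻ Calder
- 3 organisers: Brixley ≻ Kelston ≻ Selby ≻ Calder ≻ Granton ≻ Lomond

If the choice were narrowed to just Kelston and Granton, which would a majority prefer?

Ballots ranking Kelston above Granton: 2 + 3 + 3 = 8.
Ballots ranking Granton above Kelston: 9 − 8 = 1.
Kelston wins the head-to-head 8–1.

Kelston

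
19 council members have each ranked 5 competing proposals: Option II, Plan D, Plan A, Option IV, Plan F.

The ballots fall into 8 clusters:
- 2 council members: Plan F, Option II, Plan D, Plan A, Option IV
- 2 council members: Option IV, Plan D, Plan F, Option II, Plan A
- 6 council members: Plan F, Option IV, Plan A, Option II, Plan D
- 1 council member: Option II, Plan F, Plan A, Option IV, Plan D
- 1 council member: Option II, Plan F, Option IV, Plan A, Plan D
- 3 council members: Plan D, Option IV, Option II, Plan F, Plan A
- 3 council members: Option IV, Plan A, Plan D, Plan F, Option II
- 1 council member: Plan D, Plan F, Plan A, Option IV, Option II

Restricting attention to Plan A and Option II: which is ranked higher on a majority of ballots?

Ballots ranking Plan A above Option II: 6 + 3 + 1 = 10.
Ballots ranking Option II above Plan A: 19 − 10 = 9.
Plan A wins the head-to-head 10–9.

Plan A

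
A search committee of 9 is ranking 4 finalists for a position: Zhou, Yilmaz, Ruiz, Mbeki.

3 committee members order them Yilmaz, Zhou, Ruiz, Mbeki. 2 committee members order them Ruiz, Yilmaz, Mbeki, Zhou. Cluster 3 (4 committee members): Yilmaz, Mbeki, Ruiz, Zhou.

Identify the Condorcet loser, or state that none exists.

Pairwise majorities:
Zhou vs Yilmaz: Yilmaz wins 9–0.
Zhou–Ruiz: Ruiz 6–3.
Zhou vs Mbeki: Mbeki wins 6–3.
Yilmaz vs Ruiz: Yilmaz is ranked higher on 3+4 = 7 ballots, Ruiz on 2. Yilmaz wins 7–2.
Yilmaz vs Mbeki: 3+2+4 = 9 for Yilmaz, 0 for Mbeki — Yilmaz by 9–0.
Ruiz vs Mbeki: Ruiz is ranked higher on 3+2 = 5 ballots, Mbeki on 4. Ruiz wins 5–4.
Only Zhou has no wins; Zhou is the Condorcet loser.

Zhou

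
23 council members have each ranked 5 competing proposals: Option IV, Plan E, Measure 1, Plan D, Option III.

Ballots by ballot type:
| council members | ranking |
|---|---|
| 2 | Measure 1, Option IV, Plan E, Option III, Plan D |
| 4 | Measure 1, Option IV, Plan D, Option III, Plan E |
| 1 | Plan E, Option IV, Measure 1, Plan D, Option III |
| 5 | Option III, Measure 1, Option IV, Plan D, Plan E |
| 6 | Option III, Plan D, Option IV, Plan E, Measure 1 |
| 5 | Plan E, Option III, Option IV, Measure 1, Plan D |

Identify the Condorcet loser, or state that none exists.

none

Head-to-head results (23 council members):
Option IV vs Plan E: Option IV, 17–6.
Option IV vs Measure 1: 1+6+5 = 12 for Option IV, 11 for Measure 1 — Option IV by 12–11.
Option IV vs Plan D: Option IV preferred on 2+4+1+5+5 = 17 ballots; Option IV wins 17–6.
Option IV vs Option III: Option III wins 16–7.
Plan E–Measure 1: Plan E 12–11.
Plan E vs Plan D: 2+1+5 = 8 for Plan E, 15 for Plan D — Plan D by 15–8.
Plan E vs Option III: Plan E preferred on 2+1+5 = 8 ballots; Option III wins 15–8.
Measure 1 vs Plan D: 17 to 6, Measure 1.
Measure 1 vs Option III: Option III wins 16–7.
Plan D–Option III: Option III 18–5.
Each option has at least one pairwise win (Option IV beats Plan E; Plan E beats Measure 1; Measure 1 beats Plan D; Plan D beats Plan E; Option III beats Option IV) — no Condorcet loser.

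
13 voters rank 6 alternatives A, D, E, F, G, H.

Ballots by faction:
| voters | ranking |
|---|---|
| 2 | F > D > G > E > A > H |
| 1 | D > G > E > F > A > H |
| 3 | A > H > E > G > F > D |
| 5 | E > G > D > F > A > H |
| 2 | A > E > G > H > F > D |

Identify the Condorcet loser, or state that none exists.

H

Head-to-head results (13 voters):
A vs D: D wins 8–5.
A vs E: A is ranked higher on 3+2 = 5 ballots, E on 8. E wins 8–5.
A vs F: 3+2 = 5 for A, 8 for F — F by 8–5.
A vs G: G, 8–5.
A–H: A 13–0.
D vs E: D preferred on 2+1 = 3 ballots; E wins 10–3.
D vs F: D is ranked higher on 1+5 = 6 ballots, F on 7. F wins 7–6.
D vs G: D preferred on 2+1 = 3 ballots; G wins 10–3.
D–H: D 8–5.
E vs F: 1+3+5+2 = 11 for E, 2 for F — E by 11–2.
E vs G: 10 to 3, E.
E vs H: 2+1+5+2 = 10 for E, 3 for H — E by 10–3.
F vs G: 2 to 11, G.
F vs H: F is ranked higher on 2+1+5 = 8 ballots, H on 5. F wins 8–5.
G vs H: G wins 10–3.
H loses to every other alternative — it is the Condorcet loser.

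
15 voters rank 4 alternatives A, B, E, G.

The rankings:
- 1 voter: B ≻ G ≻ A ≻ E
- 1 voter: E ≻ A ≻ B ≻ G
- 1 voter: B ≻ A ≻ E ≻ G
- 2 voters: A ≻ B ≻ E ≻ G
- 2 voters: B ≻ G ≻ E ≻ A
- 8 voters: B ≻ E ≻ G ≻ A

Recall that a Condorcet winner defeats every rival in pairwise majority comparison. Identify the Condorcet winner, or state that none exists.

B

Pairwise majorities:
A vs B: 1+2 = 3 for A, 12 for B — B by 12–3.
A–E: E 11–4.
A vs G: G, 11–4.
B vs E: B, 14–1.
B–G: B 15–0.
E vs G: E preferred on 1+1+2+8 = 12 ballots; E wins 12–3.
B defeats every rival head-to-head and is the Condorcet winner.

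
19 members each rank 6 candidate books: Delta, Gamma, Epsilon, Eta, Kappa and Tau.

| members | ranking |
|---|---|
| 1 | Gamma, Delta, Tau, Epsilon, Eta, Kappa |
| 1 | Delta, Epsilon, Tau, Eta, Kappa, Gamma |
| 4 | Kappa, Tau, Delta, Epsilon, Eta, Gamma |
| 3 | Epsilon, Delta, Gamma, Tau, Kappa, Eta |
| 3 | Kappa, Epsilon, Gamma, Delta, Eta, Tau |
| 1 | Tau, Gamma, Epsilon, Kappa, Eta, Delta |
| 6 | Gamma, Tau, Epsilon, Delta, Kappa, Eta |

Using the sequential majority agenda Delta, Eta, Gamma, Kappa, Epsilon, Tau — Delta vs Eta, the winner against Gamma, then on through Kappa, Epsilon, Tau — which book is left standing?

Round 1: Delta vs Eta — 18–1, Delta advances.
Round 2: Delta vs Gamma — 8–11, Gamma advances.
Round 3: Gamma vs Kappa — 11–8, Gamma advances.
Round 4: Gamma vs Epsilon — 8–11, Epsilon advances.
Round 5: Epsilon vs Tau — 7–12, Tau advances.
Tau survives the agenda.

Tau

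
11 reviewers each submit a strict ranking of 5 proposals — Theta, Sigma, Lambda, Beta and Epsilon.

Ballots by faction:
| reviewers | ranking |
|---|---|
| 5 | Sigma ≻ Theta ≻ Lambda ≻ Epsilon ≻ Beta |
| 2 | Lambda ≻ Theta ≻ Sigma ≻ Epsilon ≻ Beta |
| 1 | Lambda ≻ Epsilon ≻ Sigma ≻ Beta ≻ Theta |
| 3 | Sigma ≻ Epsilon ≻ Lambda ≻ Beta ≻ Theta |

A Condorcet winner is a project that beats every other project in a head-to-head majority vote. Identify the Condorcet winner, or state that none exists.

Pairwise majorities:
Theta vs Sigma: 2 to 9, Sigma.
Theta vs Lambda: 5 for Theta, 6 for Lambda — Lambda by 6–5.
Theta vs Beta: Theta wins 7–4.
Theta vs Epsilon: Theta, 7–4.
Sigma–Lambda: Sigma 8–3.
Sigma vs Beta: 5+2+1+3 = 11 for Sigma, 0 for Beta — Sigma by 11–0.
Sigma–Epsilon: Sigma 10–1.
Lambda vs Beta: 11 to 0, Lambda.
Lambda vs Epsilon: Lambda, 8–3.
Beta vs Epsilon: 0 to 11, Epsilon.
Sigma beats each of Theta, Lambda, Beta, Epsilon — Sigma is the Condorcet winner.

Sigma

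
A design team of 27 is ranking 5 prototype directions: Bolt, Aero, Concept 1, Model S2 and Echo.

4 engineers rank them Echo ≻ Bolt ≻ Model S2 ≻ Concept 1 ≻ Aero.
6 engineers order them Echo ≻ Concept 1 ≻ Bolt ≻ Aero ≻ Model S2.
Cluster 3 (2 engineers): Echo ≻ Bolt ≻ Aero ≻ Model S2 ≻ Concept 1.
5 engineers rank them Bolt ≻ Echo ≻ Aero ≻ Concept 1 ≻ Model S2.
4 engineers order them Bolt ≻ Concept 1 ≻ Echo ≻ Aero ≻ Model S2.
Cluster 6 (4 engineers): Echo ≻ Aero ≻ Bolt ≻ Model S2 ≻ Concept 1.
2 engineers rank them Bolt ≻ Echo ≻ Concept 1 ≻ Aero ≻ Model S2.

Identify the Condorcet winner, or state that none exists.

Echo

Check each pair by majority over 27 ballots:
Bolt–Aero: Bolt 23–4.
Bolt vs Concept 1: Bolt, 21–6.
Bolt vs Model S2: Bolt, 27–0.
Bolt vs Echo: Echo, 16–11.
Aero vs Concept 1: Concept 1, 16–11.
Aero vs Model S2: Aero, 23–4.
Aero vs Echo: Echo, 27–0.
Concept 1 vs Model S2: Concept 1 wins 17–10.
Concept 1 vs Echo: Echo wins 23–4.
Model S2 vs Echo: Echo, 27–0.
Echo defeats every rival head-to-head and is the Condorcet winner.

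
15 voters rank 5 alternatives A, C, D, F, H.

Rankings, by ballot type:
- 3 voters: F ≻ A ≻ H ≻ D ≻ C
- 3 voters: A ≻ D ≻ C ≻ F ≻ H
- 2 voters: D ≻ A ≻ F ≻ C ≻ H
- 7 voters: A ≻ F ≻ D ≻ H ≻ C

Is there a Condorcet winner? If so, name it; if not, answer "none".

Check each pair by majority over 15 ballots:
A vs C: A, 15–0.
A vs D: A wins 13–2.
A vs F: A wins 12–3.
A vs H: A preferred on 3+3+2+7 = 15 ballots; A wins 15–0.
C vs D: C preferred on 0 ballots; D wins 15–0.
C–F: F 12–3.
C vs H: 3+2 = 5 for C, 10 for H — H by 10–5.
D vs F: 5 to 10, F.
D–H: D 12–3.
F vs H: F preferred on 3+3+2+7 = 15 ballots; F wins 15–0.
A wins every pairwise contest, so A is the Condorcet winner.

A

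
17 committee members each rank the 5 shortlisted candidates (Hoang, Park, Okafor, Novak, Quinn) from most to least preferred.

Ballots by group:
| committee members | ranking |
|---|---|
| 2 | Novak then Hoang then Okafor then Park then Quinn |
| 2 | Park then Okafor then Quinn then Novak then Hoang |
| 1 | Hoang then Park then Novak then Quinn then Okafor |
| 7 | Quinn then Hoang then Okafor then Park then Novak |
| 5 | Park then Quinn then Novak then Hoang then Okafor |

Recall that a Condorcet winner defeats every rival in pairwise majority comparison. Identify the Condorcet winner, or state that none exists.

none

Pairwise majorities:
Hoang vs Park: 10 to 7, Hoang.
Hoang vs Okafor: 2+1+7+5 = 15 for Hoang, 2 for Okafor — Hoang by 15–2.
Hoang vs Novak: 8 to 9, Novak.
Hoang vs Quinn: Hoang preferred on 2+1 = 3 ballots; Quinn wins 14–3.
Park vs Okafor: Park is ranked higher on 2+1+5 = 8 ballots, Okafor on 9. Okafor wins 9–8.
Park vs Novak: 2+1+7+5 = 15 for Park, 2 for Novak — Park by 15–2.
Park vs Quinn: Park is ranked higher on 2+2+1+5 = 10 ballots, Quinn on 7. Park wins 10–7.
Okafor vs Novak: 2+7 = 9 for Okafor, 8 for Novak — Okafor by 9–8.
Okafor vs Quinn: Okafor preferred on 2+2 = 4 ballots; Quinn wins 13–4.
Novak vs Quinn: 3 to 14, Quinn.
Each candidate drops at least one matchup (Hoang loses to Novak; Park loses to Hoang; Okafor loses to Hoang; Novak loses to Park; Quinn loses to Park); the cycle Hoang > Park > Novak > Hoang rules out a Condorcet winner.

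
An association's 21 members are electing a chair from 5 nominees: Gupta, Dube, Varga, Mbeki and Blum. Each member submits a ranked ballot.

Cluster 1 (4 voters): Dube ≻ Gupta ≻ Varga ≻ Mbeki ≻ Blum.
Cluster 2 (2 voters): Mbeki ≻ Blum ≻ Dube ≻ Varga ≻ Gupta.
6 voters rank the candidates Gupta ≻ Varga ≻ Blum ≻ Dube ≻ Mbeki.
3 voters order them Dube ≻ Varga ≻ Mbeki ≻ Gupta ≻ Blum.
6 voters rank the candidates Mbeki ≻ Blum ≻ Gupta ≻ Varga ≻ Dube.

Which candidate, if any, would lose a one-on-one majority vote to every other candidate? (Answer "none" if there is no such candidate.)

none

Pairwise majorities:
Gupta vs Dube: Gupta, 12–9.
Gupta vs Varga: Gupta preferred on 4+6+6 = 16 ballots; Gupta wins 16–5.
Gupta vs Mbeki: Mbeki wins 11–10.
Gupta vs Blum: 13 to 8, Gupta.
Dube vs Varga: Varga, 12–9.
Dube vs Mbeki: 13 to 8, Dube.
Dube vs Blum: 4+3 = 7 for Dube, 14 for Blum — Blum by 14–7.
Varga vs Mbeki: Varga preferred on 4+6+3 = 13 ballots; Varga wins 13–8.
Varga vs Blum: Varga preferred on 4+6+3 = 13 ballots; Varga wins 13–8.
Mbeki vs Blum: 15 to 6, Mbeki.
Each candidate has at least one pairwise win (Gupta beats Dube; Dube beats Mbeki; Varga beats Dube; Mbeki beats Gupta; Blum beats Dube) — no Condorcet loser.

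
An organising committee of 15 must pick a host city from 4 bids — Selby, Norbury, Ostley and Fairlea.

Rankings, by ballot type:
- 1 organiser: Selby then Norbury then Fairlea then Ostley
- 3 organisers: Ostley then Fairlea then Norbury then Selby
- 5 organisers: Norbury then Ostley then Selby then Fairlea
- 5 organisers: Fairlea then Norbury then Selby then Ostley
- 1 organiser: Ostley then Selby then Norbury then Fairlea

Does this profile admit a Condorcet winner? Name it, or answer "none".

none

Pairwise majorities:
Selby vs Norbury: 2 to 13, Norbury.
Selby–Ostley: Ostley 9–6.
Selby vs Fairlea: 1+5+1 = 7 for Selby, 8 for Fairlea — Fairlea by 8–7.
Norbury–Ostley: Norbury 11–4.
Norbury vs Fairlea: Norbury preferred on 1+5+1 = 7 ballots; Fairlea wins 8–7.
Ostley vs Fairlea: Ostley wins 9–6.
Each city drops at least one matchup (Selby loses to Norbury; Norbury loses to Fairlea; Ostley loses to Norbury; Fairlea loses to Ostley); the cycle Norbury → Ostley → Fairlea → Norbury rules out a Condorcet winner.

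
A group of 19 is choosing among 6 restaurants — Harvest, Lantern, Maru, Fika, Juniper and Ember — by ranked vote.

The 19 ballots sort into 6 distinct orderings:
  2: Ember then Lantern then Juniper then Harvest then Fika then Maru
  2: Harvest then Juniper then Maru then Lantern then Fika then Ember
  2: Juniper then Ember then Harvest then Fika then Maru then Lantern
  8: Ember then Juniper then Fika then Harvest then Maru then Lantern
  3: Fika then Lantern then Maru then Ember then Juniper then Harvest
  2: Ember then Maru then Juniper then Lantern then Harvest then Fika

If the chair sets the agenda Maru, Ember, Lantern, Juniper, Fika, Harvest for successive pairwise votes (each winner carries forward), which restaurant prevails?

Round 1: Maru vs Ember — 5–14, Ember advances.
Round 2: Ember vs Lantern — 14–5, Ember advances.
Round 3: Ember vs Juniper — 15–4, Ember advances.
Round 4: Ember vs Fika — 14–5, Ember advances.
Round 5: Ember vs Harvest — 17–2, Ember advances.
The agenda winner is Ember.

Ember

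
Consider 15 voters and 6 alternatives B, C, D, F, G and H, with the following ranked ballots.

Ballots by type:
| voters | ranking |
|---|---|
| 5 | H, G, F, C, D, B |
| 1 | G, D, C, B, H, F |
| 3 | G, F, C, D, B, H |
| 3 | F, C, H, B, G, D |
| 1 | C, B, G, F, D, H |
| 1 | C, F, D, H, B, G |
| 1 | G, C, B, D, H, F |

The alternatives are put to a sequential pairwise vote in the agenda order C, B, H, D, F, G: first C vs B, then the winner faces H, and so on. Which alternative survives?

G

Round 1: C vs B — 15–0, C advances.
Round 2: C vs H — 10–5, C advances.
Round 3: C vs D — 14–1, C advances.
Round 4: C vs F — 4–11, F advances.
Round 5: F vs G — 4–11, G advances.
G survives the agenda.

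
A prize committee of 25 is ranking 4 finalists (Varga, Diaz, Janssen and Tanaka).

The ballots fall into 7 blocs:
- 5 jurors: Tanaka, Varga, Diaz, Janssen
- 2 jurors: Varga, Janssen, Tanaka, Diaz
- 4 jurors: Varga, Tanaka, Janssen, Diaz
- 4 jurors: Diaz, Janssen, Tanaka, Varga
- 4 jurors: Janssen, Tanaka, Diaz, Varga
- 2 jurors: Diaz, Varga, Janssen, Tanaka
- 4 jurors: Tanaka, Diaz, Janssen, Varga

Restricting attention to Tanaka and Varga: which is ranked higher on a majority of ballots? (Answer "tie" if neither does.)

Tanaka

Ballots ranking Tanaka above Varga: 5 + 4 + 4 + 4 = 17.
Ballots ranking Varga above Tanaka: 25 − 17 = 8.
Tanaka wins the head-to-head 17–8.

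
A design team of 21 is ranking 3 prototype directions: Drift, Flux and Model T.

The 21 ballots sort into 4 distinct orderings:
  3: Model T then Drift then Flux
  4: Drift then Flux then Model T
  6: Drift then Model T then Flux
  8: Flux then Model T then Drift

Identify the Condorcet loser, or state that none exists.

none

Pairwise majorities:
Drift vs Flux: Drift preferred on 3+4+6 = 13 ballots; Drift wins 13–8.
Drift vs Model T: 4+6 = 10 for Drift, 11 for Model T — Model T by 11–10.
Flux vs Model T: Flux wins 12–9.
No design is winless: Drift beats Flux; Flux beats Model T; Model T beats Drift. There is no Condorcet loser.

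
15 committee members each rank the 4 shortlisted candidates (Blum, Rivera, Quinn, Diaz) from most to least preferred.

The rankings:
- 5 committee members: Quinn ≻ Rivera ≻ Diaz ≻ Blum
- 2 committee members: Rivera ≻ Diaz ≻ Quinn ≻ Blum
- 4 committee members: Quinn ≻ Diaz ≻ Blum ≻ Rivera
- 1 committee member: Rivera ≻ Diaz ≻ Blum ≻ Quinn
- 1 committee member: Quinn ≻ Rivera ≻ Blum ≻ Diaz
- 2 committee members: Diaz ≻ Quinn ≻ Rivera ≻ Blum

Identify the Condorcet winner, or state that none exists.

Quinn

Pairwise majorities:
Blum vs Rivera: Rivera wins 11–4.
Blum vs Quinn: Quinn, 14–1.
Blum vs Diaz: Diaz wins 14–1.
Rivera vs Quinn: Quinn wins 12–3.
Rivera vs Diaz: Rivera, 9–6.
Quinn–Diaz: Quinn 10–5.
Only Quinn has no losses; Quinn is the Condorcet winner.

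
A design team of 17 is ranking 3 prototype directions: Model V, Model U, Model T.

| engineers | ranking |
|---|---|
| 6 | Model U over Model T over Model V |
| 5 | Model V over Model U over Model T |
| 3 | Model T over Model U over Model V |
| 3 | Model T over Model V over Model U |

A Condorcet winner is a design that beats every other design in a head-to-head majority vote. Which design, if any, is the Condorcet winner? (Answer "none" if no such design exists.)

Model U

Pairwise majorities:
Model V vs Model U: Model U, 9–8.
Model V vs Model T: Model V is ranked higher on 5 ballots, Model T on 12. Model T wins 12–5.
Model U vs Model T: 11 to 6, Model U.
Model U defeats every rival head-to-head and is the Condorcet winner.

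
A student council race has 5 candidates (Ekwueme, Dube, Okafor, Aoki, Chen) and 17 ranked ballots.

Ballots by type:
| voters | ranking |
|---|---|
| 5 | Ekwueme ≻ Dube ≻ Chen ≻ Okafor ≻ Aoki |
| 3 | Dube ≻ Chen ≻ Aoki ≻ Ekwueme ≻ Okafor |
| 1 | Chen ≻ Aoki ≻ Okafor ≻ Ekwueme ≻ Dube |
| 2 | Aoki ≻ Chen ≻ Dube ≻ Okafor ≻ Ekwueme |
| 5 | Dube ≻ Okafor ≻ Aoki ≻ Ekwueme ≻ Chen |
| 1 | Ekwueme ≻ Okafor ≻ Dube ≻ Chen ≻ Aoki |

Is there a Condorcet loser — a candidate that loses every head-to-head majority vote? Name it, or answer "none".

Pairwise majorities:
Ekwueme vs Dube: Ekwueme preferred on 5+1+1 = 7 ballots; Dube wins 10–7.
Ekwueme vs Okafor: Ekwueme is ranked higher on 5+3+1 = 9 ballots, Okafor on 8. Ekwueme wins 9–8.
Ekwueme–Aoki: Aoki 11–6.
Ekwueme vs Chen: Ekwueme wins 11–6.
Dube–Okafor: Dube 15–2.
Dube vs Aoki: Dube preferred on 5+3+5+1 = 14 ballots; Dube wins 14–3.
Dube vs Chen: 5+3+5+1 = 14 for Dube, 3 for Chen — Dube by 14–3.
Okafor vs Aoki: Okafor is ranked higher on 5+5+1 = 11 ballots, Aoki on 6. Okafor wins 11–6.
Okafor vs Chen: Chen, 11–6.
Aoki vs Chen: 7 to 10, Chen.
No candidate is winless: Ekwueme beats Okafor; Dube beats Ekwueme; Okafor beats Aoki; Aoki beats Ekwueme; Chen beats Okafor. There is no Condorcet loser.

none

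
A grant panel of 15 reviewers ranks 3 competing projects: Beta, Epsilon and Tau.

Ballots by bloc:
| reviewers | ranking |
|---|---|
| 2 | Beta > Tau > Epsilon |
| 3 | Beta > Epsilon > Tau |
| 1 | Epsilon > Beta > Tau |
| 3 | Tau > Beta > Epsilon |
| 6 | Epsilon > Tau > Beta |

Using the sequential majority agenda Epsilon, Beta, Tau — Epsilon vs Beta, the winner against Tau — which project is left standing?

Round 1: Epsilon vs Beta — 7–8, Beta advances.
Round 2: Beta vs Tau — 6–9, Tau advances.
The agenda winner is Tau.

Tau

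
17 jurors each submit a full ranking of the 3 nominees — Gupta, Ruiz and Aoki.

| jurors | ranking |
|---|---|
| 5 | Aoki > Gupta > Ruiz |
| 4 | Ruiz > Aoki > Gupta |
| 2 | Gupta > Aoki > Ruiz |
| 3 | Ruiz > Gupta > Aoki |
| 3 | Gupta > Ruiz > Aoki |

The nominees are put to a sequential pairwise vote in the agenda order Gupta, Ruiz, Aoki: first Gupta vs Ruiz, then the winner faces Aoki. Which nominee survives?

Round 1: Gupta vs Ruiz — 10–7, Gupta advances.
Round 2: Gupta vs Aoki — 8–9, Aoki advances.
Aoki survives the agenda.

Aoki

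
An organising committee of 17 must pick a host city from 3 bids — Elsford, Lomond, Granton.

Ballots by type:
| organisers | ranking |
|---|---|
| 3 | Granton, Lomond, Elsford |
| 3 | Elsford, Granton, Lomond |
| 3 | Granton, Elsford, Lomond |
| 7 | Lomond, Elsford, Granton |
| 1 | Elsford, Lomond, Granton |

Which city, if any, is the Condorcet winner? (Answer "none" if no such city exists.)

none

Head-to-head results (17 organisers):
Elsford vs Lomond: 3+3+1 = 7 for Elsford, 10 for Lomond — Lomond by 10–7.
Elsford–Granton: Elsford 11–6.
Lomond–Granton: Granton 9–8.
No city is unbeaten: Elsford loses to Lomond; Lomond loses to Granton; Granton loses to Elsford. In particular Elsford beats Granton beats Lomond beats Elsford is a majority cycle — no Condorcet winner exists.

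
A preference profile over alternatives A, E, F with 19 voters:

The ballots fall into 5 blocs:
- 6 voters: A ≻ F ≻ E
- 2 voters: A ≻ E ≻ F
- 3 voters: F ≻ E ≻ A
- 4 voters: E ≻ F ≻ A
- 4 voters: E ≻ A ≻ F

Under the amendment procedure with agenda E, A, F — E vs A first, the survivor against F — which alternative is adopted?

E

Round 1: E vs A — 11–8, E advances.
Round 2: E vs F — 10–9, E advances.
The agenda winner is E.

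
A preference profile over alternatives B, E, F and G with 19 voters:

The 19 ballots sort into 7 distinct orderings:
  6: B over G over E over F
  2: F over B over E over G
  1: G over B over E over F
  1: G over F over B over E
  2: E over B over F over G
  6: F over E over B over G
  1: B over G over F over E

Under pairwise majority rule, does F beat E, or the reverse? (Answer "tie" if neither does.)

F

Ballots ranking F above E: 2 + 1 + 6 + 1 = 10.
Ballots ranking E above F: 19 − 10 = 9.
F wins the head-to-head 10–9.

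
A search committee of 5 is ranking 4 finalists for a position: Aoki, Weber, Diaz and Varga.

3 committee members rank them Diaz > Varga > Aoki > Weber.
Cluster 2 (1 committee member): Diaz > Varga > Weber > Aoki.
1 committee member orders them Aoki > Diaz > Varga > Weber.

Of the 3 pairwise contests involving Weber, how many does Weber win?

0

Weber against each rival (5 committee members):
Weber vs Aoki: Aoki, 4–1.
Weber vs Diaz: Diaz wins 5–0.
Weber vs Varga: Varga wins 5–0.
Weber beats no one; loses to Aoki, Diaz, Varga — 0 pairwise wins.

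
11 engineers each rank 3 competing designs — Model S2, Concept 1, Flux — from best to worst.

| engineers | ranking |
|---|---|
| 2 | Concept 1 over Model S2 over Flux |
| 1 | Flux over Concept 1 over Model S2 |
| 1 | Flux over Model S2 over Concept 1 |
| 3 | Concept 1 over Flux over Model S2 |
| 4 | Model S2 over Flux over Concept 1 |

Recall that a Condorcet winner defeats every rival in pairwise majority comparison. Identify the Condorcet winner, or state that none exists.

none

Pairwise majorities:
Model S2 vs Concept 1: Concept 1, 6–5.
Model S2–Flux: Model S2 6–5.
Concept 1 vs Flux: Flux wins 6–5.
No design is unbeaten: Model S2 loses to Concept 1; Concept 1 loses to Flux; Flux loses to Model S2. In particular Model S2 beats Flux beats Concept 1 beats Model S2 is a majority cycle — no Condorcet winner exists.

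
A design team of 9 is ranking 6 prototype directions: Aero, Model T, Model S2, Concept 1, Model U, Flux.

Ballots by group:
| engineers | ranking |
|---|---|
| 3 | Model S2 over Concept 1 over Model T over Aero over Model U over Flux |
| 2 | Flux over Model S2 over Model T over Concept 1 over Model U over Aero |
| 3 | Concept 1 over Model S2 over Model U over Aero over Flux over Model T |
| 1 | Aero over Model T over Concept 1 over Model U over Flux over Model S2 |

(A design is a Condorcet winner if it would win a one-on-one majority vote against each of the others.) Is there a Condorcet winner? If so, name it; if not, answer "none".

Model S2

Check each pair by majority over 9 ballots:
Aero–Model T: Model T 5–4.
Aero vs Model S2: Model S2 wins 8–1.
Aero vs Concept 1: Concept 1 wins 8–1.
Aero vs Model U: Model U, 5–4.
Aero–Flux: Aero 7–2.
Model T vs Model S2: Model S2 wins 8–1.
Model T vs Concept 1: Concept 1, 6–3.
Model T–Model U: Model T 6–3.
Model T–Flux: Flux 5–4.
Model S2 vs Concept 1: Model S2, 5–4.
Model S2 vs Model U: Model S2, 8–1.
Model S2 vs Flux: Model S2 wins 6–3.
Concept 1–Model U: Concept 1 9–0.
Concept 1–Flux: Concept 1 7–2.
Model U vs Flux: Model U, 7–2.
Only Model S2 has no losses; Model S2 is the Condorcet winner.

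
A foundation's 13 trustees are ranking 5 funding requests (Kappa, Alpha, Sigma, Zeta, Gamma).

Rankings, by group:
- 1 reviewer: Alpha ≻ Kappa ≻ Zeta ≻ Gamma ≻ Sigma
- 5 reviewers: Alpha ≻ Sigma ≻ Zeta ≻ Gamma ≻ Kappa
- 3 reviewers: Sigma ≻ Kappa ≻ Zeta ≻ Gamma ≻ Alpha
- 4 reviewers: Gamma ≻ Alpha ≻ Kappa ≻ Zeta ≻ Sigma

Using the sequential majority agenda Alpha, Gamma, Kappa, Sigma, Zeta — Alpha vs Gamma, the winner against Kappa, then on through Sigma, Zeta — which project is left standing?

Round 1: Alpha vs Gamma — 6–7, Gamma advances.
Round 2: Gamma vs Kappa — 9–4, Gamma advances.
Round 3: Gamma vs Sigma — 5–8, Sigma advances.
Round 4: Sigma vs Zeta — 8–5, Sigma advances.
Sigma survives the agenda.

Sigma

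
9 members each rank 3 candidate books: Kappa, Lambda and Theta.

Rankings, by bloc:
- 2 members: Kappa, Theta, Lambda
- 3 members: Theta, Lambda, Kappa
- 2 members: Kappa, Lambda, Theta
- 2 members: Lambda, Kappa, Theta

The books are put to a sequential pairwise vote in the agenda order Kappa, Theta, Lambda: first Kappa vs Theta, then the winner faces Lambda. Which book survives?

Lambda

Round 1: Kappa vs Theta — 6–3, Kappa advances.
Round 2: Kappa vs Lambda — 4–5, Lambda advances.
The agenda winner is Lambda.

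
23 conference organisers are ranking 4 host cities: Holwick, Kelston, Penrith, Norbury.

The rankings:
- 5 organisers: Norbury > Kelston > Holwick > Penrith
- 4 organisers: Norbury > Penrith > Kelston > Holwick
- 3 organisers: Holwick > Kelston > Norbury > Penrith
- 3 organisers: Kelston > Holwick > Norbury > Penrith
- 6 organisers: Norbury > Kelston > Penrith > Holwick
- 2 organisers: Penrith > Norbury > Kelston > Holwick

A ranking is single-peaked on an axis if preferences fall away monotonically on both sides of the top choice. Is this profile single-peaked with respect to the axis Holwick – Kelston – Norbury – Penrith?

yes

Axis positions: Holwick=1, Kelston=2, Norbury=3, Penrith=4.
Faction 1 (peak Norbury at position 3): ranking walks positions 3-2-1-4, expanding outward from the peak — single-peaked.
Faction 2 (peak Norbury at position 3): ranking walks positions 3-4-2-1, expanding outward from the peak — single-peaked.
Faction 3 (peak Holwick at position 1): ranking walks positions 1-2-3-4, expanding outward from the peak — single-peaked.
Faction 4 (peak Kelston at position 2): ranking walks positions 2-1-3-4, expanding outward from the peak — single-peaked.
Faction 5 (peak Norbury at position 3): ranking walks positions 3-2-4-1, expanding outward from the peak — single-peaked.
Faction 6 (peak Penrith at position 4): ranking walks positions 4-3-2-1, expanding outward from the peak — single-peaked.
Every ranking is single-peaked on this axis.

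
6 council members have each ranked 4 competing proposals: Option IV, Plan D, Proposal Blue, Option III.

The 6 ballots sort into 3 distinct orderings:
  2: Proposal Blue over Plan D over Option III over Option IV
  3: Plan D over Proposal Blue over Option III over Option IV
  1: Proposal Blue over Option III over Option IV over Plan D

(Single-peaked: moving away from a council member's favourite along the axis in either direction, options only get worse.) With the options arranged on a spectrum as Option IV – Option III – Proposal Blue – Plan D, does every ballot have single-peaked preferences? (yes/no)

yes

Axis positions: Option IV=1, Option III=2, Proposal Blue=3, Plan D=4.
Cluster 1 (peak Proposal Blue at position 3): ranking walks positions 3-4-2-1, expanding outward from the peak — single-peaked.
Cluster 2 (peak Plan D at position 4): ranking walks positions 4-3-2-1, expanding outward from the peak — single-peaked.
Cluster 3 (peak Proposal Blue at position 3): ranking walks positions 3-2-1-4, expanding outward from the peak — single-peaked.
Every ranking is single-peaked on this axis.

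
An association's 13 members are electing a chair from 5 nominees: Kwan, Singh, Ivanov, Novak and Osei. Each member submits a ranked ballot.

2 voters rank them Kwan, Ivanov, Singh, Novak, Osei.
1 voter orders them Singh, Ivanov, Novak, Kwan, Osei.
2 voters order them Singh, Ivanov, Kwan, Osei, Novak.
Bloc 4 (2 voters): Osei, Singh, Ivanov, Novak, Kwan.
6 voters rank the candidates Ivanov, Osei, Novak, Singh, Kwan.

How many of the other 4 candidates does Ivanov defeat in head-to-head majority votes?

Ivanov against each rival (13 voters):
Ivanov–Kwan: Ivanov 11–2.
Ivanov–Singh: Ivanov 8–5.
Ivanov vs Novak: Ivanov wins 13–0.
Ivanov vs Osei: Ivanov preferred on 2+1+2+6 = 11 ballots; Ivanov wins 11–2.
Ivanov beats Kwan, Singh, Novak, Osei — 4 pairwise wins.

4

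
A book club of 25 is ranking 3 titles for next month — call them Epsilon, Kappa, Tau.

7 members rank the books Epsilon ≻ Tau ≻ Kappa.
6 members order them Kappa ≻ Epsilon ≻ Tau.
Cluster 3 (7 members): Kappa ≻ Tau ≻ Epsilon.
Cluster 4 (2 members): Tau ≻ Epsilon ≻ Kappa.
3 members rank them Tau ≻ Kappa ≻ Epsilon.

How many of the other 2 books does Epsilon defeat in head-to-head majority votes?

1

Epsilon against each rival (25 members):
Epsilon–Kappa: Kappa 16–9.
Epsilon vs Tau: Epsilon is ranked higher on 7+6 = 13 ballots, Tau on 12. Epsilon wins 13–12.
Epsilon beats Tau; loses to Kappa — 1 pairwise win.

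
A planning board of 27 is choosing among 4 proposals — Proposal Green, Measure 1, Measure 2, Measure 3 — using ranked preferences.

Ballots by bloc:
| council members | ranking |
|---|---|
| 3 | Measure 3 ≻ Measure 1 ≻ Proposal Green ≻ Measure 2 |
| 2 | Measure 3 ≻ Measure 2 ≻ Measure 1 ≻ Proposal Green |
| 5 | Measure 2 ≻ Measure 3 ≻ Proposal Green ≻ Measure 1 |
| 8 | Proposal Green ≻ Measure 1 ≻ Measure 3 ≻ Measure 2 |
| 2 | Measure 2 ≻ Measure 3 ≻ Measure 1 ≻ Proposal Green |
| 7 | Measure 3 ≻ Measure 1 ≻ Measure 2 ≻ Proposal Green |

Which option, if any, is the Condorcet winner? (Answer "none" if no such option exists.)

Head-to-head results (27 council members):
Proposal Green vs Measure 1: 13 to 14, Measure 1.
Proposal Green vs Measure 2: Proposal Green preferred on 3+8 = 11 ballots; Measure 2 wins 16–11.
Proposal Green–Measure 3: Measure 3 19–8.
Measure 1–Measure 2: Measure 1 18–9.
Measure 1 vs Measure 3: Measure 1 preferred on 8 ballots; Measure 3 wins 19–8.
Measure 2 vs Measure 3: Measure 2 is ranked higher on 5+2 = 7 ballots, Measure 3 on 20. Measure 3 wins 20–7.
Measure 3 beats each of Proposal Green, Measure 1, Measure 2 — Measure 3 is the Condorcet winner.

Measure 3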